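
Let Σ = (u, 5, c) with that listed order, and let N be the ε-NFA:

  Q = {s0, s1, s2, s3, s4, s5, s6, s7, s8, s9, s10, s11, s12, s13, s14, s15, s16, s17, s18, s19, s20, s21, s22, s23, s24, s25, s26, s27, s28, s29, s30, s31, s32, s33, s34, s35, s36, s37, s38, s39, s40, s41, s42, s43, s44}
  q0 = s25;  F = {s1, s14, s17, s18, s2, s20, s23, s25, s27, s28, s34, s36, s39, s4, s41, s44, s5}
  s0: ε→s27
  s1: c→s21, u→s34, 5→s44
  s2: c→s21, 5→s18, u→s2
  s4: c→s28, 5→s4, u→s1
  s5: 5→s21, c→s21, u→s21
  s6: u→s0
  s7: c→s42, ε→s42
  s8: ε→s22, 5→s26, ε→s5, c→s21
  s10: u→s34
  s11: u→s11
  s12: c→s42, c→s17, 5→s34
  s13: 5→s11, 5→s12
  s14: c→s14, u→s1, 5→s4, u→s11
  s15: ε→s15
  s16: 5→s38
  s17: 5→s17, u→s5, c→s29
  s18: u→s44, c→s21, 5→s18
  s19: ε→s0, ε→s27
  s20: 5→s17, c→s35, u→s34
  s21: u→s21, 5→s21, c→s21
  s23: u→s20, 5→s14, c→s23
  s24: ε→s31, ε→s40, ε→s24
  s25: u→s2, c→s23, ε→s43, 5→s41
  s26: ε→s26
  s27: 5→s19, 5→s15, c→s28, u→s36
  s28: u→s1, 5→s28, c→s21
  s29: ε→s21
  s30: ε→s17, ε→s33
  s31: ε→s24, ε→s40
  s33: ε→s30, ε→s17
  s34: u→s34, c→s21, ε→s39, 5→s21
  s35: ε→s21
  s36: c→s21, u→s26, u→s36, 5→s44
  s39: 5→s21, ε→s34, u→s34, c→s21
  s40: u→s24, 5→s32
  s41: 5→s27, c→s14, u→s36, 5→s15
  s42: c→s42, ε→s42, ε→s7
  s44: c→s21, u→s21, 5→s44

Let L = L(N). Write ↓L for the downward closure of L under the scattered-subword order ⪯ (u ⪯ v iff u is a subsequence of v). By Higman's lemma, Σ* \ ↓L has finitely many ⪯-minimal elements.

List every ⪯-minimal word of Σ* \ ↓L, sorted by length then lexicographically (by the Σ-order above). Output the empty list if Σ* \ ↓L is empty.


A = [uc, u5uu, 5u5u, 55cc, cuu5].

|Q|=45, |F|=17, |δ|=97 (24 ε).
min D↑ (17 st, q0=0, F={5}): 0:u→1,5→2,c→3 1:u→1,5→4,c→5 2:u→6,5→7,c→8 3:u→9,5→8,c→3 4:u→10,5→4,c→5 5:u→5,5→5,c→5 6:u→6,5→10,c→5 7:u→6,5→7,c→11 8:u→12,5→13,c→8 9:u→14,5→15,c→5 10:u→5,5→10,c→5 11:u→12,5→11,c→5 12:u→14,5→10,c→5 13:u→12,5→13,c→11 14:u→14,5→5,c→5 15:u→16,5→15,c→5 16:u→5,5→5,c→5.
'uc': run [26, 15, 3] end={s21,s29,s35} — reject; 2/2 single-dels accept.
'u5uu': run [26, 15, 6, 3, 1] end={s21} ∉↓L; 4/4 del acc.
'5u5u': N↓-sim [26, 20, 9, 2, 1] end={s21} ∉↓L; 4/4 deletions ∈↓L.
'55cc': N↓-sim [26, 20, 17, 7, 1] end={s21} rej; 4/4 del acc.
'cuu5': |S_i|=[26, 15, 11, 5, 1] end={s21} rej; 4/4 del acc.
5 minimals (antichain).


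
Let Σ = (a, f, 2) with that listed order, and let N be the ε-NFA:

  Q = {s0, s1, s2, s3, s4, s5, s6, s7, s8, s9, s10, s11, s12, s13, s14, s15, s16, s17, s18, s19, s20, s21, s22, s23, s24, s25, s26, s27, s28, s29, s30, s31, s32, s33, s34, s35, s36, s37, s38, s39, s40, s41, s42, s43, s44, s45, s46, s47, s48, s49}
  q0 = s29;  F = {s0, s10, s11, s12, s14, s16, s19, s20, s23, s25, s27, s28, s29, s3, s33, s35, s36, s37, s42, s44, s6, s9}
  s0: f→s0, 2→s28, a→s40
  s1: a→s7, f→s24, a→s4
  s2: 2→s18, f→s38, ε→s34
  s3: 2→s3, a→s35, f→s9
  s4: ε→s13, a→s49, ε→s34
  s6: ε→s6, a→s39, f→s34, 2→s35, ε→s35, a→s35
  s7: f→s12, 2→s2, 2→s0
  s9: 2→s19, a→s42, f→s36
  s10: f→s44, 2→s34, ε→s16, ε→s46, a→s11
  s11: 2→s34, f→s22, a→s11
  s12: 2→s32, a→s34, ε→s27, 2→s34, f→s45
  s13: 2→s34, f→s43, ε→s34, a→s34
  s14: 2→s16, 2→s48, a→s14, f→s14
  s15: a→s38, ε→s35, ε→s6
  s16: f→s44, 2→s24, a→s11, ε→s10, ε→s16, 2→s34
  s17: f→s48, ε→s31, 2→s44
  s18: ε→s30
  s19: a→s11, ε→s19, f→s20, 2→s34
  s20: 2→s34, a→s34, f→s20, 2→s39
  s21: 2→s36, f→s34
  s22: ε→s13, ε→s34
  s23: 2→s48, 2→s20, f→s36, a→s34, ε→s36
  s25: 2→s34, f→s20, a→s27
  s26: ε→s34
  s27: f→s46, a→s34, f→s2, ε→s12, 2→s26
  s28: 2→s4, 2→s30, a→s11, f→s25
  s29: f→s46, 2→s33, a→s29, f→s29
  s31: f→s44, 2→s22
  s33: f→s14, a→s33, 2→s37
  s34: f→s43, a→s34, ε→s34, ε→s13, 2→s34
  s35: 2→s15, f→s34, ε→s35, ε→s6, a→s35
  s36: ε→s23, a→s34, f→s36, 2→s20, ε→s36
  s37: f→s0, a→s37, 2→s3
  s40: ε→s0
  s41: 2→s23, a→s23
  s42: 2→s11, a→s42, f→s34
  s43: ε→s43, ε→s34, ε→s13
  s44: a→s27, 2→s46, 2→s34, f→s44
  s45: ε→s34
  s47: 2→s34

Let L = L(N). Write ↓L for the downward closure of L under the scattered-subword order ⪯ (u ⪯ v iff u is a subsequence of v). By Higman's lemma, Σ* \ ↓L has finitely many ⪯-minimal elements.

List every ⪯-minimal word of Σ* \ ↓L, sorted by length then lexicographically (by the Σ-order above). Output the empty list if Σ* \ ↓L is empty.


|Q|=50, |F|=22, |δ|=133 (32 ε).
min D↑ (19 st, q0=0, F={9}): 0:a→0,f→0,2→1 1:a→1,f→2,2→3 2:a→2,f→2,2→4 3:a→3,f→5,2→6 4:a→7,f→8,2→9 5:a→5,f→5,2→10 6:a→11,f→12,2→6 7:a→7,f→9,2→9 8:a→13,f→8,2→9 9:a→9,f→9,2→9 10:a→7,f→14,2→9 11:a→11,f→9,2→11 12:a→15,f→16,2→17 13:a→9,f→9,2→9 14:a→13,f→18,2→9 15:a→15,f→9,2→7 16:a→9,f→16,2→18 17:a→7,f→18,2→9 18:a→9,f→18,2→9 (ε-aug+det+¬).
'2f22': |S_i|=[41, 40, 34, 27, 12] end={s13,s18,s24,s26,s30,s32,s34,s39,s4,s43,s46,s49} — reject; 4/4 del acc.
'2f2af': N↓-sim [41, 40, 34, 27, 16, 10] end={s13,s18,s2,s22,s30,s34,s38,s43,s45,s46} ∉↓L; 5/5 del acc.
'222af': run [41, 40, 38, 32, 21, 10] end={s13,s18,s2,s22,s30,s34,s38,s43,s45,s46} rej; 5/5 del acc.
'2f2faa': N↓-sim [41, 40, 34, 27, 18, 13, 3] end={s13,s34,s43} rej; 6/6 single-dels accept.
'222ffa': N↓-sim [41, 40, 38, 32, 24, 15, 3] end={s13,s34,s43} rej; 6/6 deletions ∈↓L.
5 minimals (antichain).

A = [2f22, 2f2af, 222af, 2f2faa, 222ffa].


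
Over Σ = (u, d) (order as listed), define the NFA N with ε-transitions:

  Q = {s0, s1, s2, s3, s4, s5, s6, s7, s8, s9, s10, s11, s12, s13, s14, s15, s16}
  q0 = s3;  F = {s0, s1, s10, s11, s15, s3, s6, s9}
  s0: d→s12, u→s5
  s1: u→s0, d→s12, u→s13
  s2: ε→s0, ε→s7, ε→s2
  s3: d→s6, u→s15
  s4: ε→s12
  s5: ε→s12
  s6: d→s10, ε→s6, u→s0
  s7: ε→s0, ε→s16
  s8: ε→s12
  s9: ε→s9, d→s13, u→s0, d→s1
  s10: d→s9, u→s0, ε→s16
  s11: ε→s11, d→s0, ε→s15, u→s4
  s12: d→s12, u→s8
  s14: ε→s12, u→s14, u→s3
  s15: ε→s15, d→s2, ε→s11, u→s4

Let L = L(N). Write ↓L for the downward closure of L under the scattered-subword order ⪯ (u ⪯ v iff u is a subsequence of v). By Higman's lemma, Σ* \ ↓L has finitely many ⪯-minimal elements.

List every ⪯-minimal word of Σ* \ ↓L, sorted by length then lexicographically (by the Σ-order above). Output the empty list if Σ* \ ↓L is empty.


min(Σ*\↓L) = [uu, udd, dud, ddddd].

|Q|=17, |F|=8, |δ|=38 (16 ε).
min D↑ (8 st, q0=0, F={3}): 0:u→1,d→2 1:u→3,d→4 2:u→4,d→5 3:u→3,d→3 4:u→3,d→3 5:u→4,d→6 6:u→4,d→7 7:u→4,d→3.
'uu': run [16, 11, 4] end={s12,s4,s5,s8} rej; 2/2 single-dels accept.
'udd': |S_i|=[16, 11, 7, 2] end={s12,s8} ∉↓L; 3/3 del acc.
'dud': run [16, 12, 5, 2] end={s12,s8} — reject; 3/3 del acc.
'ddddd': run [16, 12, 9, 7, 6, 2] end={s12,s8} — reject; 5/5 single-dels accept.
4 obstructions.


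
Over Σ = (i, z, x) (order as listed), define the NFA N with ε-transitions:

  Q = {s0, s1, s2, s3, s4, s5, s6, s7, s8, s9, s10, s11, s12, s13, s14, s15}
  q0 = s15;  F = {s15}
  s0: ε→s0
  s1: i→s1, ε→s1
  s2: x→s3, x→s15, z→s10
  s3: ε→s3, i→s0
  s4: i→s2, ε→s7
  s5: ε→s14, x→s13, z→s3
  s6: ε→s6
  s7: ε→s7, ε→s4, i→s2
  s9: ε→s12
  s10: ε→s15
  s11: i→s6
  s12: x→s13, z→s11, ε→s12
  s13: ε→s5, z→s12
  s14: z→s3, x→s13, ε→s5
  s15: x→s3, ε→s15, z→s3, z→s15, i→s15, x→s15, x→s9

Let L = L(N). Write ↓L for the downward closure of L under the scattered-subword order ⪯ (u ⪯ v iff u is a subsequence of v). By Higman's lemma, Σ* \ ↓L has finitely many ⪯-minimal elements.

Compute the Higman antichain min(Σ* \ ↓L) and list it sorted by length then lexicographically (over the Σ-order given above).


Antichain: [].

|Q|=16, |F|=1, |δ|=35 (14 ε).
min D↑ (1 st, q0=0, F={}): 0:i→0,z→0,x→0 (ε-aug+det+¬).
L(D↑) = ∅; no obstructions.


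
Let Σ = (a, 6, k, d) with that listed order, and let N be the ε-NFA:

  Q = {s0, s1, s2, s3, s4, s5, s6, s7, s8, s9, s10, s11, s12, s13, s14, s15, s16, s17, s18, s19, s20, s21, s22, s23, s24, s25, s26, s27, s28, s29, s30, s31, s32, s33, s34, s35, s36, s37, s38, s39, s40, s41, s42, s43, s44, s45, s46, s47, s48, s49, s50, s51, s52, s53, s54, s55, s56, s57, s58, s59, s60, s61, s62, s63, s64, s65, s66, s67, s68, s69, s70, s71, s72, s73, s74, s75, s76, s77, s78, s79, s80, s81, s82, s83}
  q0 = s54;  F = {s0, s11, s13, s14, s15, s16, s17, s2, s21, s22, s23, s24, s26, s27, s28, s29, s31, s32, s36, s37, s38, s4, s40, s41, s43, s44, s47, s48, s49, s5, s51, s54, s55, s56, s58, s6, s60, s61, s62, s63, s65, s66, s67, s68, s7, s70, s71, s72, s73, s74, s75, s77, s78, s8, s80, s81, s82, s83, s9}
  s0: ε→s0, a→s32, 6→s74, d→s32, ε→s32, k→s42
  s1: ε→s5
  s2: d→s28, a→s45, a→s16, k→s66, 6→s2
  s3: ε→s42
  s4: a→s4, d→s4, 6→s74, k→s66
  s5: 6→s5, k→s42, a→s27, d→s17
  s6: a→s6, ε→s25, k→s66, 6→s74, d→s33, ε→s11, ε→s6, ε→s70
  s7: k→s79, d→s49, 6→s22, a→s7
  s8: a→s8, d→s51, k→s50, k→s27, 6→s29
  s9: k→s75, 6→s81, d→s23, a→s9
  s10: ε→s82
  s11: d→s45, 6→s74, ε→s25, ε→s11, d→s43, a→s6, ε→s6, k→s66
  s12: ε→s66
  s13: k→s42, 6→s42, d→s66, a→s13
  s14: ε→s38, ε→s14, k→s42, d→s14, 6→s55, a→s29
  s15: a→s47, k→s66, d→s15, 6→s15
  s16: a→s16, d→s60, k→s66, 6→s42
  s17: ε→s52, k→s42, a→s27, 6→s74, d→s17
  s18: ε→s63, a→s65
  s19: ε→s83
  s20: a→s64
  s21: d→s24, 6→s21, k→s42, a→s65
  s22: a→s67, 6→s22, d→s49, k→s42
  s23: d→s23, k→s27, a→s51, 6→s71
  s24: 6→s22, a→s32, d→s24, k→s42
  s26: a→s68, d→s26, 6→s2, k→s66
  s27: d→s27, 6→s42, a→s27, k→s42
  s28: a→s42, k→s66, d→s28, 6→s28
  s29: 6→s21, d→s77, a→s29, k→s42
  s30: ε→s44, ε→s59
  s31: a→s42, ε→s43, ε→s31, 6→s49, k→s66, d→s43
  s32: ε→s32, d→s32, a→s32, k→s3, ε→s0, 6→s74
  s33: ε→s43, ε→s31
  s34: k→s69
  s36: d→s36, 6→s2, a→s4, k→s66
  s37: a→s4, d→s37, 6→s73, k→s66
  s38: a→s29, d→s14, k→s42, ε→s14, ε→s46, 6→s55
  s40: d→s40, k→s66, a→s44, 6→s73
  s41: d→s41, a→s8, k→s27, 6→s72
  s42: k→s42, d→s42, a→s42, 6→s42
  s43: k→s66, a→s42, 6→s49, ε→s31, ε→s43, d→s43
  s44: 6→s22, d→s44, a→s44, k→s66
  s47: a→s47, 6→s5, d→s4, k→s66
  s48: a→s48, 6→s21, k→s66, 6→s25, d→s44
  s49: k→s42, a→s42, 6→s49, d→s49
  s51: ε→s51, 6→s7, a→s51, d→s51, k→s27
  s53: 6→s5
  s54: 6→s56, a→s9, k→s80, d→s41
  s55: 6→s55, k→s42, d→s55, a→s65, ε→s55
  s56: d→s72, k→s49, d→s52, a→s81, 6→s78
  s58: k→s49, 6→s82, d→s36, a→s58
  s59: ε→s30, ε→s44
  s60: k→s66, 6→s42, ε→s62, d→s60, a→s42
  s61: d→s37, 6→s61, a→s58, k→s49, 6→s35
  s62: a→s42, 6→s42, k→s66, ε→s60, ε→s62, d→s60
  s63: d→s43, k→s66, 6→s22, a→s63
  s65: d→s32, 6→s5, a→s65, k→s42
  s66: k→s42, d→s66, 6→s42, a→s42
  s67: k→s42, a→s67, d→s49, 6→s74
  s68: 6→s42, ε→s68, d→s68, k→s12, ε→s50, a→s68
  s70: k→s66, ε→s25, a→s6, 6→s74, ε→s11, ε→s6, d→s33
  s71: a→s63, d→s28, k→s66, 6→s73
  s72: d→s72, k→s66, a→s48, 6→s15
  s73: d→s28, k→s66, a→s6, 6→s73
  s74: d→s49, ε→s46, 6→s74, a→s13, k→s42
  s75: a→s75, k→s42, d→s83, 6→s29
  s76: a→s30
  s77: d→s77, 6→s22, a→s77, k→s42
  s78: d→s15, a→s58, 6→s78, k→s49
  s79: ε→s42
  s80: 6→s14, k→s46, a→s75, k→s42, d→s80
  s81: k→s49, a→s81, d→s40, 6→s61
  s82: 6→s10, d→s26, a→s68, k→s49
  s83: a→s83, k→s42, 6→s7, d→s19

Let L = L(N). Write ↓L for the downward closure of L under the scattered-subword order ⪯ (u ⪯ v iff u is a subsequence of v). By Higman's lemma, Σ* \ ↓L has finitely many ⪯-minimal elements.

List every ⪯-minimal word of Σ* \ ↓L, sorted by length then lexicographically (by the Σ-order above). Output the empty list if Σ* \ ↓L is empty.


|Q|=84, |F|=59, |δ|=296 (44 ε).
min D↑ (54 st, q0=0, F={12}): 0:a→1,6→2,k→3,d→4 1:a→1,6→5,k→6,d→7 2:a→5,6→8,k→9,d→10 3:a→6,6→11,k→12,d→3 4:a→13,6→10,k→14,d→4 5:a→5,6→15,k→9,d→16 6:a→6,6→17,k→12,d→18 7:a→19,6→20,k→14,d→7 8:a→21,6→8,k→9,d→22 9:a→12,6→9,k→12,d→9 10:a→23,6→22,k→24,d→10 11:a→17,6→25,k→12,d→11 12:a→12,6→12,k→12,d→12 13:a→13,6→17,k→14,d→19 14:a→14,6→12,k→12,d→14 15:a→21,6→15,k→9,d→26 16:a→27,6→28,k→24,d→16 17:a→17,6→29,k→12,d→30 18:a→18,6→31,k→12,d→18 19:a→19,6→31,k→14,d→19 20:a→32,6→28,k→24,d→33 21:a→21,6→34,k→9,d→35 22:a→36,6→22,k→24,d→22 23:a→23,6→29,k→24,d→27 24:a→12,6→12,k→12,d→24 25:a→37,6→25,k→12,d→25 26:a→38,6→28,k→24,d→26 27:a→27,6→39,k→24,d→27 28:a→40,6→28,k→24,d→33 29:a→37,6→29,k→12,d→41 30:a→30,6→39,k→12,d→30 31:a→31,6→39,k→12,d→9 32:a→32,6→39,k→24,d→42 33:a→12,6→33,k→24,d→33 34:a→43,6→34,k→9,d→44 35:a→38,6→45,k→24,d→35 36:a→36,6→46,k→24,d→38 37:a→37,6→46,k→12,d→47 38:a→38,6→48,k→24,d→38 39:a→49,6→39,k→12,d→9 40:a→40,6→48,k→24,d→42 41:a→47,6→39,k→12,d→41 42:a→12,6→9,k→24,d→42 43:a→43,6→12,k→24,d→43 44:a→43,6→45,k→24,d→44 45:a→50,6→45,k→24,d→33 46:a→14,6→46,k→12,d→51 47:a→47,6→48,k→12,d→47 48:a→52,6→48,k→12,d→9 49:a→49,6→48,k→12,d→9 50:a→50,6→12,k→24,d→53 51:a→14,6→48,k→12,d→51 52:a→52,6→12,k→12,d→24 53:a→12,6→12,k→24,d→53 [Hopcroft].
'kk': |S_i|=[72, 31, 4] end={s3,s42,s46,s79} rej; 2/2 single-dels accept.
'6ka': N↓-sim [72, 62, 6, 1] end={s42} ∉↓L; 3/3 deletions ∈↓L.
'dk6': run [72, 62, 8, 1] end={s42} rej; 3/3 del acc.
'da6k': run [72, 62, 46, 23, 3] end={s3,s42,s79} rej; 4/4 single-dels accept.
'ad6da': run [72, 62, 47, 26, 10, 1] end={s42} — reject; 5/5 single-dels accept.
'66a6a6': run [72, 62, 48, 38, 22, 11, 1] end={s42} — reject; 6/6 del acc.
6 words, ⪯-incomp.

A = [kk, 6ka, dk6, da6k, ad6da, 66a6a6].


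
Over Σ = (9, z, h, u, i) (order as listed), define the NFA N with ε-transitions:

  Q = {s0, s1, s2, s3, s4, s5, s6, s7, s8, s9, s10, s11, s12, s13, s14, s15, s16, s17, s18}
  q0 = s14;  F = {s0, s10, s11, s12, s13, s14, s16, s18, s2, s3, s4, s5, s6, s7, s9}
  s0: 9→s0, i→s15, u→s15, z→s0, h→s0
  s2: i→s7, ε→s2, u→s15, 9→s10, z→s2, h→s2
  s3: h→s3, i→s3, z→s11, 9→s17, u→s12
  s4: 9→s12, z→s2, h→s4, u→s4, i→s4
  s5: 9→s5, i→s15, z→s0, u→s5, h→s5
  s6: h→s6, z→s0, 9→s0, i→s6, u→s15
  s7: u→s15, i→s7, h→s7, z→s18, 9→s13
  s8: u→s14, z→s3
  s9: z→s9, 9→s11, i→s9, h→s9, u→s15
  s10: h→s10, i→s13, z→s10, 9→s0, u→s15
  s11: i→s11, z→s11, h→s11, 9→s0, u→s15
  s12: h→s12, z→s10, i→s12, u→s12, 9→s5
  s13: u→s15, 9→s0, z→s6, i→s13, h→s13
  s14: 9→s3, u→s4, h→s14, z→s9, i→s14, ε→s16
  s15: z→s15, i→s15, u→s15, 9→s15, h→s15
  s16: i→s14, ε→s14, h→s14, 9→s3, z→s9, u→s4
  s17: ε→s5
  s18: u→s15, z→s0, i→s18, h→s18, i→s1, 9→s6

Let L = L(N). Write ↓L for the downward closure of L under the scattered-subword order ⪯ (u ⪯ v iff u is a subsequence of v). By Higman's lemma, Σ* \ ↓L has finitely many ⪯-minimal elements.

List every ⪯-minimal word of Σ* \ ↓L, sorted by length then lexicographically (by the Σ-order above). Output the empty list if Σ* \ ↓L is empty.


|Q|=19, |F|=15, |δ|=87 (4 ε).
min D↑ (15 st, q0=0, F={7}): 0:9→1,z→2,h→0,u→3,i→0 1:9→4,z→5,h→1,u→6,i→1 2:9→5,z→2,h→2,u→7,i→2 3:9→6,z→8,h→3,u→3,i→3 4:9→4,z→9,h→4,u→4,i→7 5:9→9,z→5,h→5,u→7,i→5 6:9→4,z→10,h→6,u→6,i→6 7:9→7,z→7,h→7,u→7,i→7 8:9→10,z→8,h→8,u→7,i→11 9:9→9,z→9,h→9,u→7,i→7 10:9→9,z→10,h→10,u→7,i→12 11:9→12,z→13,h→11,u→7,i→11 12:9→9,z→14,h→12,u→7,i→12 13:9→14,z→9,h→13,u→7,i→13 14:9→9,z→9,h→14,u→7,i→14 (ε-aug+det+¬).
'zu': run [18, 11, 1] end={s15} ∉↓L; 2/2 deletions ∈↓L.
'99i': N↓-sim [18, 10, 4, 1] end={s15} ∉↓L; 3/3 del acc.
'uzizzi': |S_i|=[18, 12, 9, 7, 5, 2, 1] end={s15} ∉↓L; 6/6 deletions ∈↓L.
3 words, ⪯-incomp.

Antichain: [zu, 99i, uzizzi].


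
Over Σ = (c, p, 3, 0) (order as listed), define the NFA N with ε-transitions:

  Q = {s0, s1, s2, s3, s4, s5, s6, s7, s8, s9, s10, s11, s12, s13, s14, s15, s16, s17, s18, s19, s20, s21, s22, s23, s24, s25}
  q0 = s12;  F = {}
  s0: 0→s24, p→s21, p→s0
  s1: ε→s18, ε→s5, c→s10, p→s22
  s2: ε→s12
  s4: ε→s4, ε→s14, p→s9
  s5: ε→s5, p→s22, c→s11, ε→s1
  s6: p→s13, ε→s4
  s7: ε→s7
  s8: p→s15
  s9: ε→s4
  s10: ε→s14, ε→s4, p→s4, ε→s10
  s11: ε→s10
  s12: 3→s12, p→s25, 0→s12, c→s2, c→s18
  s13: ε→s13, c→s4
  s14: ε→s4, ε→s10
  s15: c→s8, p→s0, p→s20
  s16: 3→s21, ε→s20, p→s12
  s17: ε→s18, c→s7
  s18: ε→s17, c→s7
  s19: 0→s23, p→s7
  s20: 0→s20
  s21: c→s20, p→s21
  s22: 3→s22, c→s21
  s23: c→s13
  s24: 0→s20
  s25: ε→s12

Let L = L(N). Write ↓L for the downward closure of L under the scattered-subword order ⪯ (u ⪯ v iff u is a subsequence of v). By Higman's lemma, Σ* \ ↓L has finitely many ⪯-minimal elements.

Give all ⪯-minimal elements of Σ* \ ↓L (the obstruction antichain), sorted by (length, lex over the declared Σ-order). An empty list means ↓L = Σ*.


A = [ε].

|Q|=26, |F|=0, |δ|=54 (21 ε).
min D↑ (1 st, q0=0, F={0}): 0:c→0,p→0,3→0,0→0.
ε ∈ L(D↑) — L = ∅.


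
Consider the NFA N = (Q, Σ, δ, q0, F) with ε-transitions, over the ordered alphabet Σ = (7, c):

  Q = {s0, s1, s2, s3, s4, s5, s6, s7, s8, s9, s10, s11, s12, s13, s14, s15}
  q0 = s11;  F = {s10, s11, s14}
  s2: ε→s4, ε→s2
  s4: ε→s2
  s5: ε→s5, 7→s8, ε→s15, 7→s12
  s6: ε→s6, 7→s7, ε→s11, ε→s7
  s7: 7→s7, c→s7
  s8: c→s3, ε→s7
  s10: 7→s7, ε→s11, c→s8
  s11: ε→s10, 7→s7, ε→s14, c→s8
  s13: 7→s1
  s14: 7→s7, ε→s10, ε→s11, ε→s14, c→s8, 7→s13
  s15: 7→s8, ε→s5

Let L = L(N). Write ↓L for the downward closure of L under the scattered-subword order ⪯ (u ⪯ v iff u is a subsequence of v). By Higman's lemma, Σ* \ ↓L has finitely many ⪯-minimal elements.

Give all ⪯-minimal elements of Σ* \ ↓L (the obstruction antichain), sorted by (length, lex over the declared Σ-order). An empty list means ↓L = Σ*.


|Q|=16, |F|=3, |δ|=31 (16 ε).
min D↑ (2 st, q0=0, F={1}): 0:7→1,c→1 1:7→1,c→1.
'7': N↓-sim [8, 3] end={s1,s13,s7} ∉↓L; 1/1 single-dels accept.
'c': run [8, 3] end={s3,s7,s8} — reject; 1/1 del acc.
2 words, ⪯-incomp.

min(Σ*\↓L) = [7, c].


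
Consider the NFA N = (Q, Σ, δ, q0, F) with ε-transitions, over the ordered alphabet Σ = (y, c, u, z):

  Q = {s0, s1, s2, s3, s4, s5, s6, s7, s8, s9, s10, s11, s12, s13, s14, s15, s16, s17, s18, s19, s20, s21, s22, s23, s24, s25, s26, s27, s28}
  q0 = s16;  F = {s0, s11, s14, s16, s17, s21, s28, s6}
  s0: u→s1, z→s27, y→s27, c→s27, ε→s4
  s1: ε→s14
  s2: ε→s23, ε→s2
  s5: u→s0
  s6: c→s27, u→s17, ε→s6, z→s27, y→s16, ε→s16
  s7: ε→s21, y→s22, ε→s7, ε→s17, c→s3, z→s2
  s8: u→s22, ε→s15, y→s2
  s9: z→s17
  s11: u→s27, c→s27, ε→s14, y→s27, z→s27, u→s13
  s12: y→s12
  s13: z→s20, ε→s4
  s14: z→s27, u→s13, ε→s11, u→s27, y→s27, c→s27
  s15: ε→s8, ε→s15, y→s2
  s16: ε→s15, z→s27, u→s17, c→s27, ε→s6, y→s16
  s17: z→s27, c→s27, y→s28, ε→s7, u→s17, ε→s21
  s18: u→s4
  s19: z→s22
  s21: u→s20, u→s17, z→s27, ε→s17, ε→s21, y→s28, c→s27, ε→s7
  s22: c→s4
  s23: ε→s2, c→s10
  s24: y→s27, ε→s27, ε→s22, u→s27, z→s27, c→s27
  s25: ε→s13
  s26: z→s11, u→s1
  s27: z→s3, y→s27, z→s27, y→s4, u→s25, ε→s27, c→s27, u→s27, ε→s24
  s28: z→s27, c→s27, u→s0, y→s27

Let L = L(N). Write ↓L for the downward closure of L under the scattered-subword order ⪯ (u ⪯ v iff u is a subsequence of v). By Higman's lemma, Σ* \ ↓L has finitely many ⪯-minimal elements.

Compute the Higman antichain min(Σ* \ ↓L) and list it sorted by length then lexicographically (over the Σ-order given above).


min(Σ*\↓L) = [c, z, uyy, uyuuu].

|Q|=29, |F|=8, |δ|=90 (28 ε).
min D↑ (6 st, q0=0, F={1}): 0:y→0,c→1,u→2,z→1 1:y→1,c→1,u→1,z→1 2:y→3,c→1,u→2,z→1 3:y→1,c→1,u→4,z→1 4:y→1,c→1,u→5,z→1 5:y→1,c→1,u→1,z→1.
'c': N↓-sim [23, 9] end={s10,s13,s20,s22,s24,s25,s27,s3,s4} — reject; 1/1 deletions ∈↓L.
'z': run [23, 11] end={s10,s13,s2,s20,s22,s23,s24,s25,s27,s3,s4} ∉↓L; 1/1 single-dels accept.
'uyy': run [23, 19, 13, 8] end={s13,s20,s22,s24,s25,s27,s3,s4} — reject; 3/3 single-dels accept.
'uyuuu': |S_i|=[23, 19, 13, 12, 11, 8] end={s13,s20,s22,s24,s25,s27,s3,s4} ∉↓L; 5/5 single-dels accept.
4 words, ⪯-incomp.


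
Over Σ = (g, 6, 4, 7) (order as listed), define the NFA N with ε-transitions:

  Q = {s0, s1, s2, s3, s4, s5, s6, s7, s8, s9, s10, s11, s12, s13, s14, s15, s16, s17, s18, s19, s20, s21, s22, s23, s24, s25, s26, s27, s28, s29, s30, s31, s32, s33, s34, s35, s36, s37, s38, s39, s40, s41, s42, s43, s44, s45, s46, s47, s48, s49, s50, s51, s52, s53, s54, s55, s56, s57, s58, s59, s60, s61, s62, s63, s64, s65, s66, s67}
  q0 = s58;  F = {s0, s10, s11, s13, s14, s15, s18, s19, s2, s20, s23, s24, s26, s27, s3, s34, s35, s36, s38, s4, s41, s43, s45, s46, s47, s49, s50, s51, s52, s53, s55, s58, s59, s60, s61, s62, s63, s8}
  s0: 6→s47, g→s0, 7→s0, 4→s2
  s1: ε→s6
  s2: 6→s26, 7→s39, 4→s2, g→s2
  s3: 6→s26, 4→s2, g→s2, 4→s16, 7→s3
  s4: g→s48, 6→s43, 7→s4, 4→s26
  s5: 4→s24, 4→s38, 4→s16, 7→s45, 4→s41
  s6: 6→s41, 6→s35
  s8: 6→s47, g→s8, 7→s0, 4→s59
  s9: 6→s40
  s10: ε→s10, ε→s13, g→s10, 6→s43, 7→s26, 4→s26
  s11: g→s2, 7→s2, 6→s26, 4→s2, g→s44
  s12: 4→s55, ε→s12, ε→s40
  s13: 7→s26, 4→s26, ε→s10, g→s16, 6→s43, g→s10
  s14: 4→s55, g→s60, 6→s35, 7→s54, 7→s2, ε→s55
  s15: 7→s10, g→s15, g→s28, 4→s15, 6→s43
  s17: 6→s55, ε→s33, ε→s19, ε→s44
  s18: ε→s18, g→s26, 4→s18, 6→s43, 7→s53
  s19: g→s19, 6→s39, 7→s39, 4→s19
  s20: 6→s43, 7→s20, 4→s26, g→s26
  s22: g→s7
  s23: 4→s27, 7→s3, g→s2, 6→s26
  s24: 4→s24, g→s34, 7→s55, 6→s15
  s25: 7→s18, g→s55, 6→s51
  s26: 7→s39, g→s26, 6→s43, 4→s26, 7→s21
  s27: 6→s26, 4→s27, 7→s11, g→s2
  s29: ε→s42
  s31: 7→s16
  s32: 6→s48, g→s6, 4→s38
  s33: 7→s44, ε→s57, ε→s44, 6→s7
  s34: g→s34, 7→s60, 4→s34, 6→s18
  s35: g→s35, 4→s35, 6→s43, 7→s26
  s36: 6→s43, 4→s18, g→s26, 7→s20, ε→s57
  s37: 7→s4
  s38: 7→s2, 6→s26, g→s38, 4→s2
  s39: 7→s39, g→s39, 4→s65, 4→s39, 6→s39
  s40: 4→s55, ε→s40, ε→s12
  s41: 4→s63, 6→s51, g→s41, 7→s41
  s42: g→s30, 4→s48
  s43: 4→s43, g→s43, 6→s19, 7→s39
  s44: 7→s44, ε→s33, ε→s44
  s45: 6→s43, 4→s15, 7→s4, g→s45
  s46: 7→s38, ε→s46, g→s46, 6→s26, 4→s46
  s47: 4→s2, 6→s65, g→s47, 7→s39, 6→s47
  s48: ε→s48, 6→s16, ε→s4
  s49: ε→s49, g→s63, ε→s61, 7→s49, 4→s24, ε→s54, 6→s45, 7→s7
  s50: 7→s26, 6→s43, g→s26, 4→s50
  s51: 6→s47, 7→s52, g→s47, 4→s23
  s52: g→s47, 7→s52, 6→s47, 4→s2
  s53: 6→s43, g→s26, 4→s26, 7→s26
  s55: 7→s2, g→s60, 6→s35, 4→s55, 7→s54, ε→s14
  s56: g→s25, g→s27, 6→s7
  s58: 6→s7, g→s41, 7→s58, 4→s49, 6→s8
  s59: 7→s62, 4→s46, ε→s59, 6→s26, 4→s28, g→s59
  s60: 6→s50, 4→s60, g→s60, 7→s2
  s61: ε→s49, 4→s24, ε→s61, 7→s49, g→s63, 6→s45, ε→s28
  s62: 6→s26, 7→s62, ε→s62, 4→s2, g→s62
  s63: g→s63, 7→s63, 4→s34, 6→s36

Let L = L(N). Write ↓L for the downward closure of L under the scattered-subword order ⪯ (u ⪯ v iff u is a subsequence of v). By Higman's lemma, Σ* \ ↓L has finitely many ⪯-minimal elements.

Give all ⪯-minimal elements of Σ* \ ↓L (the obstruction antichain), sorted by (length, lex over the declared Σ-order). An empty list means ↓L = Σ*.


min(Σ*\↓L) = [667, g6g7, 6747, 46666, 44777].

|Q|=68, |F|=38, |δ|=228 (31 ε).
min D↑ (36 st, q0=0, F={16}): 0:g→1,6→2,4→3,7→0 1:g→1,6→4,4→5,7→1 2:g→2,6→6,4→7,7→8 3:g→5,6→9,4→10,7→3 4:g→6,6→6,4→11,7→12 5:g→5,6→13,4→14,7→5 6:g→6,6→6,4→15,7→16 7:g→7,6→17,4→18,7→19 8:g→8,6→6,4→15,7→8 9:g→9,6→20,4→21,7→22 10:g→14,6→21,4→10,7→23 11:g→15,6→17,4→24,7→25 12:g→6,6→6,4→15,7→12 13:g→17,6→20,4→26,7→27 14:g→14,6→26,4→14,7→28 15:g→15,6→17,4→15,7→16 16:g→16,6→16,4→16,7→16 17:g→17,6→20,4→17,7→16 18:g→18,6→17,4→18,7→29 19:g→19,6→17,4→15,7→19 20:g→20,6→30,4→20,7→16 21:g→21,6→20,4→21,7→31 22:g→22,6→20,4→17,7→22 23:g→28,6→32,4→23,7→15 24:g→15,6→17,4→24,7→33 25:g→15,6→17,4→15,7→25 26:g→17,6→20,4→26,7→34 27:g→17,6→20,4→17,7→27 28:g→28,6→35,4→28,7→15 29:g→29,6→17,4→15,7→15 30:g→30,6→16,4→30,7→16 31:g→31,6→20,4→17,7→17 32:g→32,6→20,4→32,7→17 33:g→15,6→17,4→15,7→15 34:g→17,6→20,4→17,7→17 35:g→17,6→20,4→35,7→17 [Hopcroft].
'667': N↓-sim [49, 38, 10, 3] end={s21,s39,s65} rej; 3/3 deletions ∈↓L.
'g6g7': N↓-sim [49, 42, 24, 12, 7] end={s21,s33,s39,s44,s57,s65,s7} rej; 4/4 del acc.
'6747': |S_i|=[49, 38, 25, 8, 3] end={s21,s39,s65} rej; 4/4 del acc.
'46666': |S_i|=[49, 42, 22, 5, 3, 2] end={s39,s65} ∉↓L; 5/5 deletions ∈↓L.
'44777': |S_i|=[49, 42, 30, 23, 12, 7] end={s21,s33,s39,s44,s57,s65,s7} rej; 5/5 deletions ∈↓L.
5 minimals (antichain).


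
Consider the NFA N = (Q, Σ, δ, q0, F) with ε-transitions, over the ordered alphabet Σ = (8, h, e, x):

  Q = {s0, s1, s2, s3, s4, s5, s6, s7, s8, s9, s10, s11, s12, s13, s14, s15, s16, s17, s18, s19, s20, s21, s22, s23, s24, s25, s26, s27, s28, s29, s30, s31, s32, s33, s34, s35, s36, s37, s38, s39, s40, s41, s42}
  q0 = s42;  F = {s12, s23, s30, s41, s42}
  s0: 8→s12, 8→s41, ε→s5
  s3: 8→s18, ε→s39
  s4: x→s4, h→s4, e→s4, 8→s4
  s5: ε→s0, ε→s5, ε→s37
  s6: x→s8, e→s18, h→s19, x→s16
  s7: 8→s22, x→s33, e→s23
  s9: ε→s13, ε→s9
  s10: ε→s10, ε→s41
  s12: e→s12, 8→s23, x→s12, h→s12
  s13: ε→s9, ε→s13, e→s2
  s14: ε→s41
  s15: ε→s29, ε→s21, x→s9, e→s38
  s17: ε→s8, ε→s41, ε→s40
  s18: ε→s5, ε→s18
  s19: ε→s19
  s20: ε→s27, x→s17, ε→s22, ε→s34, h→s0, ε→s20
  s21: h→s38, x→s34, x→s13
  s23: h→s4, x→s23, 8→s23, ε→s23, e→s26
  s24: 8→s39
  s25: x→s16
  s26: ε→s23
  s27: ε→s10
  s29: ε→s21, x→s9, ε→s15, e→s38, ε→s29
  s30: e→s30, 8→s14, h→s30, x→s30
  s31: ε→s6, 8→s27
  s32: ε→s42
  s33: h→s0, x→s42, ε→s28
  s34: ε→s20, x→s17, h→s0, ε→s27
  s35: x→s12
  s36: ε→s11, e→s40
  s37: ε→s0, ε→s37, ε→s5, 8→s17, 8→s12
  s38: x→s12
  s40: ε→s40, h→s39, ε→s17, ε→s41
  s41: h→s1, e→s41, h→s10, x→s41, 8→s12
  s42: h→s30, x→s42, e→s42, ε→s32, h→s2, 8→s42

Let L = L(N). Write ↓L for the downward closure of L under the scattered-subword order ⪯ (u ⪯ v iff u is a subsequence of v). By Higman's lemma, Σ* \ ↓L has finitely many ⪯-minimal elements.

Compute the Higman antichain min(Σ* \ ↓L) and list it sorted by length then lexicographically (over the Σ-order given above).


|Q|=43, |F|=5, |δ|=102 (43 ε).
min D↑ (6 st, q0=0, F={5}): 0:8→0,h→1,e→0,x→0 1:8→2,h→1,e→1,x→1 2:8→3,h→2,e→2,x→2 3:8→4,h→3,e→3,x→3 4:8→4,h→5,e→4,x→4 5:8→5,h→5,e→5,x→5 [Hopcroft].
'h888h': run [12, 10, 8, 4, 3, 1] end={s4} — reject; 5/5 del acc.
1 obstructions.

A = [h888h].


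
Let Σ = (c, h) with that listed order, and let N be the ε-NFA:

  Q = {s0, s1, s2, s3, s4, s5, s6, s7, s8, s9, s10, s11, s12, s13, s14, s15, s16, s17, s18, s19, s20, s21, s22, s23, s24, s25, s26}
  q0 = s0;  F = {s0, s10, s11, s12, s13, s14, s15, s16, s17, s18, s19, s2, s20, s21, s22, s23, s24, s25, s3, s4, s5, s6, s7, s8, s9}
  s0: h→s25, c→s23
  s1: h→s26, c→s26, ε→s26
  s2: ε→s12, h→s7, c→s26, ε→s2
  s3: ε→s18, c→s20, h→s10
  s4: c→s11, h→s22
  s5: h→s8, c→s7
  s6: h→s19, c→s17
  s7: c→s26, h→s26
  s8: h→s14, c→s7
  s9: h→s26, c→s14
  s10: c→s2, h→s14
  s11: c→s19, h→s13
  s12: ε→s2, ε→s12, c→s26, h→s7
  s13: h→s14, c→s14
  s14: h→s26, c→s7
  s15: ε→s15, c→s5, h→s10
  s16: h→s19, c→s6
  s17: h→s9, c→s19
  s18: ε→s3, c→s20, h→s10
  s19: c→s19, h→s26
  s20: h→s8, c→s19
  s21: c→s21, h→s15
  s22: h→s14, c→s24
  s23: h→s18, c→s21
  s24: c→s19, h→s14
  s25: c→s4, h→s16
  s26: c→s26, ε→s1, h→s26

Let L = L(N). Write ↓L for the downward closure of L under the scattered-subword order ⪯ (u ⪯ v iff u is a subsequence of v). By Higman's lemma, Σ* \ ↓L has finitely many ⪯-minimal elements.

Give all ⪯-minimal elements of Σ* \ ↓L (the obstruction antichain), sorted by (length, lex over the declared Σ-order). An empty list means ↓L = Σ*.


|Q|=27, |F|=25, |δ|=63 (9 ε).
min D↑ (24 st, q0=0, F={21}): 0:c→1,h→2 1:c→3,h→4 2:c→5,h→6 3:c→3,h→7 4:c→8,h→9 5:c→10,h→11 6:c→12,h→13 7:c→14,h→9 8:c→13,h→15 9:c→16,h→17 10:c→13,h→18 11:c→19,h→17 12:c→20,h→13 13:c→13,h→21 14:c→22,h→15 15:c→22,h→17 16:c→21,h→22 17:c→22,h→21 18:c→17,h→17 19:c→13,h→17 20:c→13,h→23 21:c→21,h→21 22:c→21,h→21 23:c→17,h→21 [Hopcroft].
'hhhh': |S_i|=[27, 24, 16, 6, 2] end={s1,s26} — reject; 4/4 deletions ∈↓L.
'chcch': run [27, 24, 18, 11, 4, 2] end={s1,s26} rej; 5/5 deletions ∈↓L.
'chhcc': N↓-sim [27, 24, 18, 8, 5, 2] end={s1,s26} rej; 5/5 deletions ∈↓L.
'hccch': N↓-sim [27, 24, 18, 10, 5, 2] end={s1,s26} rej; 5/5 del acc.
'cchccc': N↓-sim [27, 24, 18, 12, 8, 3, 2] end={s1,s26} ∉↓L; 6/6 deletions ∈↓L.
5 minimals (antichain).

min(Σ*\↓L) = [hhhh, chcch, chhcc, hccch, cchccc].


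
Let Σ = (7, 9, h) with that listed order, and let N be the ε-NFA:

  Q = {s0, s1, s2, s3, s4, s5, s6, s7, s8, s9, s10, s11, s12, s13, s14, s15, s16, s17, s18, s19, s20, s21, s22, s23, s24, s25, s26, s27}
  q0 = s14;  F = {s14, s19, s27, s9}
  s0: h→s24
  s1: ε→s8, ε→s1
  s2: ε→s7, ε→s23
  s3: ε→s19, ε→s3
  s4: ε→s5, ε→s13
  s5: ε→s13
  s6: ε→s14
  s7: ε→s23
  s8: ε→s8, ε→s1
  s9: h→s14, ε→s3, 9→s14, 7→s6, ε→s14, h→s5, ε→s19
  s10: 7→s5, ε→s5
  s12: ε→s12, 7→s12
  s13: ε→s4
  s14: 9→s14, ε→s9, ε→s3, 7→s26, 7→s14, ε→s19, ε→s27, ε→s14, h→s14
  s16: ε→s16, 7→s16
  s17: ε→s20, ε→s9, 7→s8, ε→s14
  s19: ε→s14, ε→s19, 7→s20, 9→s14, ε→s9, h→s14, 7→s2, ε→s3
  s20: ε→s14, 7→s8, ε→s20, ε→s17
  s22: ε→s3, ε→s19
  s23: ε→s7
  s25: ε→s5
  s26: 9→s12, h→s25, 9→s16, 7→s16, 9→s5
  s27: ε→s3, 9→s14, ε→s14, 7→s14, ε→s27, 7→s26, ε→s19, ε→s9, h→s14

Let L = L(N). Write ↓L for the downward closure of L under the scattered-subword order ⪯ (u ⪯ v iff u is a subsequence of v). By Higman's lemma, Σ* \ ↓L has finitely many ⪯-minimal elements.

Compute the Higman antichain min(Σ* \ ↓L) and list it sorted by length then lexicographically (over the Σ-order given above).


|Q|=28, |F|=4, |δ|=71 (44 ε).
min D↑ (1 st, q0=0, F={}): 0:7→0,9→0,h→0.
L(D↑) = ∅; no obstructions.

A = [].


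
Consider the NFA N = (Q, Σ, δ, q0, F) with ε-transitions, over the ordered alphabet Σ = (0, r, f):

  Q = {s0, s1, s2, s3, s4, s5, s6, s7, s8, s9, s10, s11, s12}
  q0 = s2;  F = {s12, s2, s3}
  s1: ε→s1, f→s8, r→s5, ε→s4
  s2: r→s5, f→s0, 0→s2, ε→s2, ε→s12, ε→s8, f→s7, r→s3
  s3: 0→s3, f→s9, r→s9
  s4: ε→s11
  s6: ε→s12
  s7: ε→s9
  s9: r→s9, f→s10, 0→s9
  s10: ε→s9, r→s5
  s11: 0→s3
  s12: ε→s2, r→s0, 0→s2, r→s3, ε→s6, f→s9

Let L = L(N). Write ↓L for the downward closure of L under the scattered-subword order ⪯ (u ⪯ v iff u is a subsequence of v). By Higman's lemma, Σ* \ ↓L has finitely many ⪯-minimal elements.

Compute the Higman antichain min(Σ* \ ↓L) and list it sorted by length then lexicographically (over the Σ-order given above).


min(Σ*\↓L) = [f, rr].

|Q|=13, |F|=3, |δ|=30 (11 ε).
min D↑ (3 st, q0=0, F={2}): 0:0→0,r→1,f→2 1:0→1,r→2,f→2 2:0→2,r→2,f→2.
'f': |S_i|=[10, 5] end={s0,s10,s5,s7,s9} ∉↓L; 1/1 del acc.
'rr': run [10, 5, 3] end={s10,s5,s9} — reject; 2/2 single-dels accept.
2 obstructions.


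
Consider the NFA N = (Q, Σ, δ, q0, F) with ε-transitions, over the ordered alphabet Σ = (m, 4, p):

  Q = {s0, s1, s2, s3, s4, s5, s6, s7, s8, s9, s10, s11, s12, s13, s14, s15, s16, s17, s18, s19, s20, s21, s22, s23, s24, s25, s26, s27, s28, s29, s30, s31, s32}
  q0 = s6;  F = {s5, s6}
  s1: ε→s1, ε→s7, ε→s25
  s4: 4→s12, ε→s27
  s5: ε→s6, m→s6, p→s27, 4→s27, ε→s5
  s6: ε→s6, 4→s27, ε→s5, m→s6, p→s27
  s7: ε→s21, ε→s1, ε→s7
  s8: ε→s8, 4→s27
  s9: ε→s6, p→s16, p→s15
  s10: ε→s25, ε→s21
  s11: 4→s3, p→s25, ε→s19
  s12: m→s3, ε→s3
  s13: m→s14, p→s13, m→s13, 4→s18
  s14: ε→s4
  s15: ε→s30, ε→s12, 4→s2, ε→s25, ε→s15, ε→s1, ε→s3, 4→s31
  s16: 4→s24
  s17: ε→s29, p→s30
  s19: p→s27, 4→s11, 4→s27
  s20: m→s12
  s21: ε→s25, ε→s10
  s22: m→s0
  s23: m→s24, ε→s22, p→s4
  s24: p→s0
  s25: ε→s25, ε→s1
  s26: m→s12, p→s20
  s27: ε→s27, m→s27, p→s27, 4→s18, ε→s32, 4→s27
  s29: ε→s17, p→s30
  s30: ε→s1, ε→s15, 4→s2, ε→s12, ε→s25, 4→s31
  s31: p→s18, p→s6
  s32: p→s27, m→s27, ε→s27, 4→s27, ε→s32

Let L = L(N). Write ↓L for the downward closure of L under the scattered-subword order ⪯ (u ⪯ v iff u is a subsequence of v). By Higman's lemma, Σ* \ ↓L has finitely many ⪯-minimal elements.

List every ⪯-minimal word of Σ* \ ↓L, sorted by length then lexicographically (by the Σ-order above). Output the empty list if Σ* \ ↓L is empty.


Antichain: [4, p].

|Q|=33, |F|=2, |δ|=82 (39 ε).
min D↑ (2 st, q0=0, F={1}): 0:m→0,4→1,p→1 1:m→1,4→1,p→1 [Hopcroft].
'4': N↓-sim [5, 3] end={s18,s27,s32} — reject; 1/1 deletions ∈↓L.
'p': N↓-sim [5, 3] end={s18,s27,s32} rej; 1/1 del acc.
2 minimals (antichain).


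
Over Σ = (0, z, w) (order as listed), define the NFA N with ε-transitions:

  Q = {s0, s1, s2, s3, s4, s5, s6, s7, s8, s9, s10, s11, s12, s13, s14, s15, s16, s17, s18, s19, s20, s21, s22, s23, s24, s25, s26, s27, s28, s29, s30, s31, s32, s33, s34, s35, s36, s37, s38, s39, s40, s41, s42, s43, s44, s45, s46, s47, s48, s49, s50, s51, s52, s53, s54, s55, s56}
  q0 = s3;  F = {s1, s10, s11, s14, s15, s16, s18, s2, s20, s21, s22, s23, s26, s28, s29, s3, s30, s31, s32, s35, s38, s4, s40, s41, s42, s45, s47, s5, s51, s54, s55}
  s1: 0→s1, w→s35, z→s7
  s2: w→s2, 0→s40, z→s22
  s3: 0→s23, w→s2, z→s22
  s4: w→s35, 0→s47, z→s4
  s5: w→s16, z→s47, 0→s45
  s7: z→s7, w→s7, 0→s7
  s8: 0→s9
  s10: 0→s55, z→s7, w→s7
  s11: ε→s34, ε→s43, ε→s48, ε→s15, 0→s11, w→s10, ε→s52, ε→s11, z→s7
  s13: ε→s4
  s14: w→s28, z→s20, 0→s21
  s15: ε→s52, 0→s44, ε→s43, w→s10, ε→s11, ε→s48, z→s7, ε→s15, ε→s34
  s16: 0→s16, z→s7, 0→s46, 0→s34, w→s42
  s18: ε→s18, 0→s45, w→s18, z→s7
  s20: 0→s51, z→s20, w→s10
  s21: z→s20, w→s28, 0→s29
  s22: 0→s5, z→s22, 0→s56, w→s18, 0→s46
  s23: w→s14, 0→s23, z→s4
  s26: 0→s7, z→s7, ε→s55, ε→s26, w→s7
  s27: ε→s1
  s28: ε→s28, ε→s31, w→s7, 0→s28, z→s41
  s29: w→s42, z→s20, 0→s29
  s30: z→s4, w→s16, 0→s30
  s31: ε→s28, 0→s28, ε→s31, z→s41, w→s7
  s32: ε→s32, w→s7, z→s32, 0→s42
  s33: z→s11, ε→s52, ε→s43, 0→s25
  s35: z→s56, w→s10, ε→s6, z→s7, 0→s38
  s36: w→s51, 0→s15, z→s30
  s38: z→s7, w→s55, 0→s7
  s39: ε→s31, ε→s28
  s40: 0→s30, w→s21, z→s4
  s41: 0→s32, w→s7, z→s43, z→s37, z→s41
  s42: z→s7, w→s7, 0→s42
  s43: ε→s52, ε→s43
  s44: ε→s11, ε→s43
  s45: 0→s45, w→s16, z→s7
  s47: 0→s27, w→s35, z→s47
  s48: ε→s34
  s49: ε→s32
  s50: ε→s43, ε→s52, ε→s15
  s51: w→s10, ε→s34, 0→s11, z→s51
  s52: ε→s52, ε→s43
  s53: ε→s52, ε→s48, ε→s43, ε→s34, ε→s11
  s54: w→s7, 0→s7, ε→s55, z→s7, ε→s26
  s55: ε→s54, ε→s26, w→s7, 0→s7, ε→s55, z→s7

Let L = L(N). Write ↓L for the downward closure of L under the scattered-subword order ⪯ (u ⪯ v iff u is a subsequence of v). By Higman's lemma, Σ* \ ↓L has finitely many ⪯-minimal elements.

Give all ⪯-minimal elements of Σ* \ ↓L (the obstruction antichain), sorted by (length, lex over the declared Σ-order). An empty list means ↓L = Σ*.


|Q|=57, |F|=31, |δ|=158 (49 ε).
min D↑ (28 st, q0=0, F={16}): 0:0→1,z→2,w→3 1:0→1,z→4,w→5 2:0→6,z→2,w→7 3:0→8,z→2,w→3 4:0→9,z→4,w→10 5:0→11,z→12,w→13 6:0→14,z→9,w→15 7:0→14,z→16,w→7 8:0→17,z→4,w→11 9:0→18,z→9,w→10 10:0→19,z→16,w→20 11:0→21,z→12,w→13 12:0→22,z→12,w→20 13:0→13,z→23,w→16 14:0→14,z→16,w→15 15:0→15,z→16,w→24 16:0→16,z→16,w→16 17:0→17,z→4,w→15 18:0→18,z→16,w→10 19:0→16,z→16,w→25 20:0→25,z→16,w→16 21:0→21,z→12,w→24 22:0→26,z→22,w→20 23:0→27,z→23,w→16 24:0→24,z→16,w→16 25:0→16,z→16,w→16 26:0→26,z→16,w→20 27:0→24,z→27,w→16.
'zwz': |S_i|=[42, 32, 15, 2] end={s56,s7} ∉↓L; 3/3 deletions ∈↓L.
'0www': run [42, 38, 29, 13, 1] end={s7} — reject; 4/4 del acc.
'z00z': run [42, 32, 26, 22, 2] end={s56,s7} ∉↓L; 4/4 del acc.
'0zw00': N↓-sim [42, 38, 26, 9, 5, 1] end={s7} ∉↓L; 5/5 single-dels accept.
'w00wz': run [42, 40, 36, 33, 13, 2] end={s56,s7} ∉↓L; 5/5 del acc.
5 words, ⪯-incomp.

min(Σ*\↓L) = [zwz, 0www, z00z, 0zw00, w00wz].


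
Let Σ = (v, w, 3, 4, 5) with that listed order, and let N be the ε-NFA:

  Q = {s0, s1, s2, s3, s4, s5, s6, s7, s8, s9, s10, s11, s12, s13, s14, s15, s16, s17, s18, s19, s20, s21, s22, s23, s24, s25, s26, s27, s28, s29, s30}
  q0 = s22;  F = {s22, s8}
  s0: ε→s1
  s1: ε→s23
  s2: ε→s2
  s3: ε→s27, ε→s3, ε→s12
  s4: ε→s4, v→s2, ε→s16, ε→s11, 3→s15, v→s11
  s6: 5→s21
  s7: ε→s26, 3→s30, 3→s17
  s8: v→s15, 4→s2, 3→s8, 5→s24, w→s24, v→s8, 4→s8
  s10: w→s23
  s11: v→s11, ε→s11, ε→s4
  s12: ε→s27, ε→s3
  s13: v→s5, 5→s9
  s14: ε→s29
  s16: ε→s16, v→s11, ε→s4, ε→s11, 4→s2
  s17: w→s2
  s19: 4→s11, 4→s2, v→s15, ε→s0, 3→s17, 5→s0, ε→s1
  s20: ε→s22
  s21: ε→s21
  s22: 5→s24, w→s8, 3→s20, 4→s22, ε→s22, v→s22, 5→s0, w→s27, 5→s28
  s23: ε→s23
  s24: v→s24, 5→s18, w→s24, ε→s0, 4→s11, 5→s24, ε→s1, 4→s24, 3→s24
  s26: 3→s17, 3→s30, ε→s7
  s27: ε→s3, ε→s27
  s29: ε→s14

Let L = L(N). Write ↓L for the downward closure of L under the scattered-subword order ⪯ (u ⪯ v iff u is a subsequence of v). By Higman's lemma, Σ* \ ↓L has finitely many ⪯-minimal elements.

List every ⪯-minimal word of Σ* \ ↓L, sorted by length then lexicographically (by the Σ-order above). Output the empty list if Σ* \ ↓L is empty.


|Q|=31, |F|=2, |δ|=72 (30 ε).
min D↑ (3 st, q0=0, F={2}): 0:v→0,w→1,3→0,4→0,5→2 1:v→1,w→2,3→1,4→1,5→2 2:v→2,w→2,3→2,4→2,5→2.
'5': |S_i|=[17, 11] end={s0,s1,s11,s15,s16,s18,s2,s23,s24,s28,s4} ∉↓L; 1/1 del acc.
'ww': run [17, 14, 10] end={s0,s1,s11,s15,s16,s18,s2,s23,s24,s4} rej; 2/2 deletions ∈↓L.
2 minimals (antichain).

A = [5, ww].
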